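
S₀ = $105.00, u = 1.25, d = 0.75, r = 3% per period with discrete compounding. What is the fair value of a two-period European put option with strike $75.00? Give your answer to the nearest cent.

Risk-neutral probability p = (1 + 0.03 − 0.75)/(1.25 − 0.75) = 0.2800/0.5000 = 0.5600
Terminal stock prices: S_uu = 164.1, S_ud = 98.44, S_dd = 59.06
Terminal payoffs (K − S): max(-89.06, 0) = 0, max(-23.44, 0) = 0, max(15.94, 0) = 15.94
Node u (S = 131.2): V_u = 1/1.03·[0.5600·0.0000 + 0.4400·0.0000] = 0.0000
Node d (S = 78.75): V_d = 1/1.03·[0.5600·0.0000 + 0.4400·15.9375] = 6.8083
Node 0 (S = 105): V_0 = 1/1.03·[0.5600·0.0000 + 0.4400·6.8083] = 2.9084

$2.91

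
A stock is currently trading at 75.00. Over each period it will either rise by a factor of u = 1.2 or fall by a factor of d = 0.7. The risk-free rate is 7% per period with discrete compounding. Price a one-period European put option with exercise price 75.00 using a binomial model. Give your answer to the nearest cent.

5.47

Risk-neutral probability p = (1 + 0.07 − 0.7)/(1.2 − 0.7) = 0.3700/0.5000 = 0.7400
Terminal stock prices: S_u = 90, S_d = 52.5
Terminal payoffs (K − S): max(-15, 0) = 0, max(22.5, 0) = 22.5
Node 0 (S = 75): V_0 = 1/1.07·[0.7400·0.0000 + 0.2600·22.5000] = 5.4673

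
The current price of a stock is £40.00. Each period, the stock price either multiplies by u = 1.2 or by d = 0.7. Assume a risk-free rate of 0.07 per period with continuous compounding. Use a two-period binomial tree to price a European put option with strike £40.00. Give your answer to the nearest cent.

Risk-neutral probability p = (e^0.07 − 0.7)/(1.2 − 0.7) = 0.3725/0.5000 = 0.7450
Terminal stock prices: S_uu = 57.6, S_ud = 33.6, S_dd = 19.6
Terminal payoffs (K − S): max(-17.6, 0) = 0, max(6.4, 0) = 6.4, max(20.4, 0) = 20.4
Node u (S = 48): V_u = e^(−0.07)·[0.7450·0.0000 + 0.2550·6.4000] = 1.5216
Node d (S = 28): V_d = e^(−0.07)·[0.7450·6.4000 + 0.2550·20.4000] = 9.2958
Node 0 (S = 40): V_0 = e^(−0.07)·[0.7450·1.5216 + 0.2550·9.2958] = 3.2670

£3.27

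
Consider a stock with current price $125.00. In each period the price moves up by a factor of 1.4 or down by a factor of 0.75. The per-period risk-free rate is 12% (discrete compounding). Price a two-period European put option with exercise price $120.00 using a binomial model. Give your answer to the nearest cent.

$7.35

Risk-neutral probability p = (1 + 0.12 − 0.75)/(1.4 − 0.75) = 0.3700/0.6500 = 0.5692
Terminal stock prices: S_uu = 245, S_ud = 131.2, S_dd = 70.31
Terminal payoffs (K − S): max(-125, 0) = 0, max(-11.25, 0) = 0, max(49.69, 0) = 49.69
Node u (S = 175): V_u = 1/1.12·[0.5692·0.0000 + 0.4308·0.0000] = 0.0000
Node d (S = 93.75): V_d = 1/1.12·[0.5692·0.0000 + 0.4308·49.6875] = 19.1106
Node 0 (S = 125): V_0 = 1/1.12·[0.5692·0.0000 + 0.4308·19.1106] = 7.3502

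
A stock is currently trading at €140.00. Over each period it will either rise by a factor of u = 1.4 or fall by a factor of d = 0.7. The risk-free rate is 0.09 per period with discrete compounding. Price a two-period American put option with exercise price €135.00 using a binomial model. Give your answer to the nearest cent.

Risk-neutral probability p = (1 + 0.09 − 0.7)/(1.4 − 0.7) = 0.3900/0.7000 = 0.5571
Terminal stock prices: S_uu = 274.4, S_ud = 137.2, S_dd = 68.6
Terminal payoffs (K − S): max(-139.4, 0) = 0, max(-2.2, 0) = 0, max(66.4, 0) = 66.4
Node u (S = 196): continuation = 1/1.09·[0.5571·0.0000 + 0.4429·0.0000] = 0.0000; exercise value = 0.0000 ≤ continuation, so V_u = 0.0000
Node d (S = 98): continuation = 1/1.09·[0.5571·0.0000 + 0.4429·66.4000] = 26.9777; exercise value = 37.0000 > continuation, so V_d = 37.0000 (exercise)
Node 0 (S = 140): continuation = 1/1.09·[0.5571·0.0000 + 0.4429·37.0000] = 15.0328; exercise value = 0.0000 ≤ continuation, so V_0 = 15.0328

€15.03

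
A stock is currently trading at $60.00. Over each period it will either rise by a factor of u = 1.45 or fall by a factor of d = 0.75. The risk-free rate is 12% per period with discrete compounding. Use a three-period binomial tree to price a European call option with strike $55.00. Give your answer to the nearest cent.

Risk-neutral probability p = (1 + 0.12 − 0.75)/(1.45 − 0.75) = 0.3700/0.7000 = 0.5286
Terminal stock prices: S_uuu = 182.9, S_uud = 94.61, S_udd = 48.94, S_ddd = 25.31
Terminal payoffs (S − K): max(127.9, 0) = 127.9, max(39.61, 0) = 39.61, max(-6.062, 0) = 0, max(-29.69, 0) = 0
Node uu (S = 126.2): V_uu = 1/1.12·[0.5286·127.9175 + 0.4714·39.6125] = 77.0429
Node ud (S = 65.25): V_ud = 1/1.12·[0.5286·39.6125 + 0.4714·0.0000] = 18.6947
Node dd (S = 33.75): V_dd = 1/1.12·[0.5286·0.0000 + 0.4714·0.0000] = 0.0000
Node u (S = 87): V_u = 1/1.12·[0.5286·77.0429 + 0.4714·18.6947] = 44.2284
Node d (S = 45): V_d = 1/1.12·[0.5286·18.6947 + 0.4714·0.0000] = 8.8227
Node 0 (S = 60): V_0 = 1/1.12·[0.5286·44.2284 + 0.4714·8.8227] = 24.5868

$24.59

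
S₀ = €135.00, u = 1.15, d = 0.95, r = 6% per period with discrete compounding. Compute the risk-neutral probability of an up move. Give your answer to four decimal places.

Risk-neutral probability p = (1 + 0.06 − 0.95)/(1.15 − 0.95) = 0.1100/0.2000 = 0.5500

p = 0.5500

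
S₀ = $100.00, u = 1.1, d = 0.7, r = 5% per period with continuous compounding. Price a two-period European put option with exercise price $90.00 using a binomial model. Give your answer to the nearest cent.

Risk-neutral probability p = (e^0.05 − 0.7)/(1.1 − 0.7) = 0.3513/0.4000 = 0.8782
Terminal stock prices: S_uu = 121, S_ud = 77, S_dd = 49
Terminal payoffs (K − S): max(-31, 0) = 0, max(13, 0) = 13, max(41, 0) = 41
Node u (S = 110): V_u = e^(−0.05)·[0.8782·0.0000 + 0.1218·13.0000] = 1.5065
Node d (S = 70): V_d = e^(−0.05)·[0.8782·13.0000 + 0.1218·41.0000] = 15.6106
Node 0 (S = 100): V_0 = e^(−0.05)·[0.8782·1.5065 + 0.1218·15.6106] = 3.0674

$3.07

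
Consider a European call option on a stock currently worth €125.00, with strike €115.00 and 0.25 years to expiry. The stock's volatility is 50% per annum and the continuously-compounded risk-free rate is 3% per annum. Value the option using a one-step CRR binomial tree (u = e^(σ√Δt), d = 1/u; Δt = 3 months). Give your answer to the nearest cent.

CRR parameters: u = e^(σ√Δt) = e^(0.5·√0.25) = 1.2840, d = 1/u = 0.7788
Per-period rate: rΔt = 0.03·0.25 = 0.0075, so R = e^0.0075 = 1.0075
Risk-neutral probability p = (e^0.0075 − 0.7788)/(1.2840 − 0.7788) = 0.2287/0.5052 = 0.4527
Terminal stock prices: S_u = 160.5, S_d = 97.35
Terminal payoffs (S − K): max(45.5, 0) = 45.5, max(-17.65, 0) = 0
Node 0 (S = 125): V_0 = e^(−0.0075)·[0.4527·45.5032 + 0.5473·0.0000] = 20.4465

€20.45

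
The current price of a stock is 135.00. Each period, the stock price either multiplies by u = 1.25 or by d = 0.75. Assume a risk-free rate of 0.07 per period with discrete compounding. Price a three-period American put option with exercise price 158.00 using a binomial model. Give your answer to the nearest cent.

Risk-neutral probability p = (1 + 0.07 − 0.75)/(1.25 − 0.75) = 0.3200/0.5000 = 0.6400
Terminal stock prices: S_uuu = 263.7, S_uud = 158.2, S_udd = 94.92, S_ddd = 56.95
Terminal payoffs (K − S): max(-105.7, 0) = 0, max(-0.2031, 0) = 0, max(63.08, 0) = 63.08, max(101, 0) = 101
Node uu (S = 210.9): continuation = 1/1.07·[0.6400·0.0000 + 0.3600·0.0000] = 0.0000; exercise value = 0.0000 ≤ continuation, so V_uu = 0.0000
Node ud (S = 126.6): continuation = 1/1.07·[0.6400·0.0000 + 0.3600·63.0781] = 21.2225; exercise value = 31.4375 > continuation, so V_ud = 31.4375 (exercise)
Node dd (S = 75.94): continuation = 1/1.07·[0.6400·63.0781 + 0.3600·101.0469] = 71.7261; exercise value = 82.0625 > continuation, so V_dd = 82.0625 (exercise)
Node u (S = 168.8): continuation = 1/1.07·[0.6400·0.0000 + 0.3600·31.4375] = 10.5771; exercise value = 0.0000 ≤ continuation, so V_u = 10.5771
Node d (S = 101.2): continuation = 1/1.07·[0.6400·31.4375 + 0.3600·82.0625] = 46.4136; exercise value = 56.7500 > continuation, so V_d = 56.7500 (exercise)
Node 0 (S = 135): continuation = 1/1.07·[0.6400·10.5771 + 0.3600·56.7500] = 25.4199; exercise value = 23.0000 ≤ continuation, so V_0 = 25.4199

25.42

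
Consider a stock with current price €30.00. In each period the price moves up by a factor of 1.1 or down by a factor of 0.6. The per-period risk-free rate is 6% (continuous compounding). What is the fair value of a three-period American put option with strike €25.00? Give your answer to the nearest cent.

Risk-neutral probability p = (e^0.06 − 0.6)/(1.1 − 0.6) = 0.4618/0.5000 = 0.9237
Terminal stock prices: S_uuu = 39.93, S_uud = 21.78, S_udd = 11.88, S_ddd = 6.48
Terminal payoffs (K − S): max(-14.93, 0) = 0, max(3.22, 0) = 3.22, max(13.12, 0) = 13.12, max(18.52, 0) = 18.52
Node uu (S = 36.3): continuation = e^(−0.06)·[0.9237·0.0000 + 0.0763·3.2200] = 0.2315; exercise value = 0.0000 ≤ continuation, so V_uu = 0.2315
Node ud (S = 19.8): continuation = e^(−0.06)·[0.9237·3.2200 + 0.0763·13.1200] = 3.7441; exercise value = 5.2000 > continuation, so V_ud = 5.2000 (exercise)
Node dd (S = 10.8): continuation = e^(−0.06)·[0.9237·13.1200 + 0.0763·18.5200] = 12.7441; exercise value = 14.2000 > continuation, so V_dd = 14.2000 (exercise)
Node u (S = 33): continuation = e^(−0.06)·[0.9237·0.2315 + 0.0763·5.2000] = 0.5751; exercise value = 0.0000 ≤ continuation, so V_u = 0.5751
Node d (S = 18): continuation = e^(−0.06)·[0.9237·5.2000 + 0.0763·14.2000] = 5.5441; exercise value = 7.0000 > continuation, so V_d = 7.0000 (exercise)
Node 0 (S = 30): continuation = e^(−0.06)·[0.9237·0.5751 + 0.0763·7.0000] = 1.0035; exercise value = 0.0000 ≤ continuation, so V_0 = 1.0035

€1.00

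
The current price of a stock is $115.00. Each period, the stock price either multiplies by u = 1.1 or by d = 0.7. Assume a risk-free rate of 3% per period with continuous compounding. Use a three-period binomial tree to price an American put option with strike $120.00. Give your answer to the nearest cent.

$13.37

Risk-neutral probability p = (e^0.03 − 0.7)/(1.1 − 0.7) = 0.3305/0.4000 = 0.8261
Terminal stock prices: S_uuu = 153.1, S_uud = 97.41, S_udd = 61.98, S_ddd = 39.44
Terminal payoffs (K − S): max(-33.07, 0) = 0, max(22.59, 0) = 22.59, max(58.02, 0) = 58.02, max(80.56, 0) = 80.56
Node uu (S = 139.2): continuation = e^(−0.03)·[0.8261·0.0000 + 0.1739·22.5950] = 3.8123; exercise value = 0.0000 ≤ continuation, so V_uu = 3.8123
Node ud (S = 88.55): continuation = e^(−0.03)·[0.8261·22.5950 + 0.1739·58.0150] = 27.9035; exercise value = 31.4500 > continuation, so V_ud = 31.4500 (exercise)
Node dd (S = 56.35): continuation = e^(−0.03)·[0.8261·58.0150 + 0.1739·80.5550] = 60.1035; exercise value = 63.6500 > continuation, so V_dd = 63.6500 (exercise)
Node u (S = 126.5): continuation = e^(−0.03)·[0.8261·3.8123 + 0.1739·31.4500] = 8.3628; exercise value = 0.0000 ≤ continuation, so V_u = 8.3628
Node d (S = 80.5): continuation = e^(−0.03)·[0.8261·31.4500 + 0.1739·63.6500] = 35.9535; exercise value = 39.5000 > continuation, so V_d = 39.5000 (exercise)
Node 0 (S = 115): continuation = e^(−0.03)·[0.8261·8.3628 + 0.1739·39.5000] = 13.3693; exercise value = 5.0000 ≤ continuation, so V_0 = 13.3693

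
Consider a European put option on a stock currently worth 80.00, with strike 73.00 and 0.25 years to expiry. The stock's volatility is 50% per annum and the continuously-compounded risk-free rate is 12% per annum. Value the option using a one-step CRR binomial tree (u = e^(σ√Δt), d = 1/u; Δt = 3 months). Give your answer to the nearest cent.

5.21

CRR parameters: u = e^(σ√Δt) = e^(0.5·√0.25) = 1.2840, d = 1/u = 0.7788
Per-period rate: rΔt = 0.12·0.25 = 0.03, so R = e^0.03 = 1.0305
Risk-neutral probability p = (e^0.03 − 0.7788)/(1.2840 − 0.7788) = 0.2517/0.5052 = 0.4981
Terminal stock prices: S_u = 102.7, S_d = 62.3
Terminal payoffs (K − S): max(-29.72, 0) = 0, max(10.7, 0) = 10.7
Node 0 (S = 80): V_0 = e^(−0.03)·[0.4981·0.0000 + 0.5019·10.6959] = 5.2096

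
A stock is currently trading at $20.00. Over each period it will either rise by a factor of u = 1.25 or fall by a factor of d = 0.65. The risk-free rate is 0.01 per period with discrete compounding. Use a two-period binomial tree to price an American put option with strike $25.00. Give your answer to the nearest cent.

$6.81

Risk-neutral probability p = (1 + 0.01 − 0.65)/(1.25 − 0.65) = 0.3600/0.6000 = 0.6000
Terminal stock prices: S_uu = 31.25, S_ud = 16.25, S_dd = 8.45
Terminal payoffs (K − S): max(-6.25, 0) = 0, max(8.75, 0) = 8.75, max(16.55, 0) = 16.55
Node u (S = 25): continuation = 1/1.01·[0.6000·0.0000 + 0.4000·8.7500] = 3.4653; exercise value = 0.0000 ≤ continuation, so V_u = 3.4653
Node d (S = 13): continuation = 1/1.01·[0.6000·8.7500 + 0.4000·16.5500] = 11.7525; exercise value = 12.0000 > continuation, so V_d = 12.0000 (exercise)
Node 0 (S = 20): continuation = 1/1.01·[0.6000·3.4653 + 0.4000·12.0000] = 6.8111; exercise value = 5.0000 ≤ continuation, so V_0 = 6.8111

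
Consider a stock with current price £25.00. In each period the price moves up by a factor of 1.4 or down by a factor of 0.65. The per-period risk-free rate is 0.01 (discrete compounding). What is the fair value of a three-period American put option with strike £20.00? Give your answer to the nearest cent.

£3.81

Risk-neutral probability p = (1 + 0.01 − 0.65)/(1.4 − 0.65) = 0.3600/0.7500 = 0.4800
Terminal stock prices: S_uuu = 68.6, S_uud = 31.85, S_udd = 14.79, S_ddd = 6.866
Terminal payoffs (K − S): max(-48.6, 0) = 0, max(-11.85, 0) = 0, max(5.212, 0) = 5.212, max(13.13, 0) = 13.13
Node uu (S = 49): continuation = 1/1.01·[0.4800·0.0000 + 0.5200·0.0000] = 0.0000; exercise value = 0.0000 ≤ continuation, so V_uu = 0.0000
Node ud (S = 22.75): continuation = 1/1.01·[0.4800·0.0000 + 0.5200·5.2125] = 2.6837; exercise value = 0.0000 ≤ continuation, so V_ud = 2.6837
Node dd (S = 10.56): continuation = 1/1.01·[0.4800·5.2125 + 0.5200·13.1344] = 9.2395; exercise value = 9.4375 > continuation, so V_dd = 9.4375 (exercise)
Node u (S = 35): continuation = 1/1.01·[0.4800·0.0000 + 0.5200·2.6837] = 1.3817; exercise value = 0.0000 ≤ continuation, so V_u = 1.3817
Node d (S = 16.25): continuation = 1/1.01·[0.4800·2.6837 + 0.5200·9.4375] = 6.1343; exercise value = 3.7500 ≤ continuation, so V_d = 6.1343
Node 0 (S = 25): continuation = 1/1.01·[0.4800·1.3817 + 0.5200·6.1343] = 3.8149; exercise value = 0.0000 ≤ continuation, so V_0 = 3.8149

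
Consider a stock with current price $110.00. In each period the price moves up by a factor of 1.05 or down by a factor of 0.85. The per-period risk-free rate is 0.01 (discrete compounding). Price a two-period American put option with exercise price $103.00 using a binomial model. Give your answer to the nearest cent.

$2.64

Risk-neutral probability p = (1 + 0.01 − 0.85)/(1.05 − 0.85) = 0.1600/0.2000 = 0.8000
Terminal stock prices: S_uu = 121.3, S_ud = 98.17, S_dd = 79.47
Terminal payoffs (K − S): max(-18.28, 0) = 0, max(4.825, 0) = 4.825, max(23.53, 0) = 23.53
Node u (S = 115.5): continuation = 1/1.01·[0.8000·0.0000 + 0.2000·4.8250] = 0.9554; exercise value = 0.0000 ≤ continuation, so V_u = 0.9554
Node d (S = 93.5): continuation = 1/1.01·[0.8000·4.8250 + 0.2000·23.5250] = 8.4802; exercise value = 9.5000 > continuation, so V_d = 9.5000 (exercise)
Node 0 (S = 110): continuation = 1/1.01·[0.8000·0.9554 + 0.2000·9.5000] = 2.6380; exercise value = 0.0000 ≤ continuation, so V_0 = 2.6380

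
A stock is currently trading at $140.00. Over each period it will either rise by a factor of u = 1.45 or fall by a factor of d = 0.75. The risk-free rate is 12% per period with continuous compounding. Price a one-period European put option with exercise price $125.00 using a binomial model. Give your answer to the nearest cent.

$8.17

Risk-neutral probability p = (e^0.12 − 0.75)/(1.45 − 0.75) = 0.3775/0.7000 = 0.5393
Terminal stock prices: S_u = 203, S_d = 105
Terminal payoffs (K − S): max(-78, 0) = 0, max(20, 0) = 20
Node 0 (S = 140): V_0 = e^(−0.12)·[0.5393·0.0000 + 0.4607·20.0000] = 8.1724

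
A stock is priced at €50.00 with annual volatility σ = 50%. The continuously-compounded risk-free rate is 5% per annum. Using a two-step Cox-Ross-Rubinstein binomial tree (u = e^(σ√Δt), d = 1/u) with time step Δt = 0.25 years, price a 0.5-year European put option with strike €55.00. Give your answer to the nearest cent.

€9.37

CRR parameters: u = e^(σ√Δt) = e^(0.5·√0.25) = 1.2840, d = 1/u = 0.7788
Per-period rate: rΔt = 0.05·0.25 = 0.0125, so R = e^0.0125 = 1.0126
Risk-neutral probability p = (e^0.0125 − 0.7788)/(1.2840 − 0.7788) = 0.2338/0.5052 = 0.4627
Terminal stock prices: S_uu = 82.44, S_ud = 50, S_dd = 30.33
Terminal payoffs (K − S): max(-27.44, 0) = 0, max(5, 0) = 5, max(24.67, 0) = 24.67
Node u (S = 64.2): V_u = e^(−0.0125)·[0.4627·0.0000 + 0.5373·5.0000] = 2.6530
Node d (S = 38.94): V_d = e^(−0.0125)·[0.4627·5.0000 + 0.5373·24.6735] = 15.3767
Node 0 (S = 50): V_0 = e^(−0.0125)·[0.4627·2.6530 + 0.5373·15.3767] = 9.3713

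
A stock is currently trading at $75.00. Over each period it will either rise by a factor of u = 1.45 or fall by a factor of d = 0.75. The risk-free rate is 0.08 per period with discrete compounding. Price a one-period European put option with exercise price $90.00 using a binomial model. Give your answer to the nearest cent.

$16.52

Risk-neutral probability p = (1 + 0.08 − 0.75)/(1.45 − 0.75) = 0.3300/0.7000 = 0.4714
Terminal stock prices: S_u = 108.8, S_d = 56.25
Terminal payoffs (K − S): max(-18.75, 0) = 0, max(33.75, 0) = 33.75
Node 0 (S = 75): V_0 = 1/1.08·[0.4714·0.0000 + 0.5286·33.7500] = 16.5179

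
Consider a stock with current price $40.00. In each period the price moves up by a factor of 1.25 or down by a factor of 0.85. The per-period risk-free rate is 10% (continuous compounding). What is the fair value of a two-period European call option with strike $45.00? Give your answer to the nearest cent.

Risk-neutral probability p = (e^0.1 − 0.85)/(1.25 − 0.85) = 0.2552/0.4000 = 0.6379
Terminal stock prices: S_uu = 62.5, S_ud = 42.5, S_dd = 28.9
Terminal payoffs (S − K): max(17.5, 0) = 17.5, max(-2.5, 0) = 0, max(-16.1, 0) = 0
Node u (S = 50): V_u = e^(−0.1)·[0.6379·17.5000 + 0.3621·0.0000] = 10.1014
Node d (S = 34): V_d = e^(−0.1)·[0.6379·0.0000 + 0.3621·0.0000] = 0.0000
Node 0 (S = 40): V_0 = e^(−0.1)·[0.6379·10.1014 + 0.3621·0.0000] = 5.8307

$5.83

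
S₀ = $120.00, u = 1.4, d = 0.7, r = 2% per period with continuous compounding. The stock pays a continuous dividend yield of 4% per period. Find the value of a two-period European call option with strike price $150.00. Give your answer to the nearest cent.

$13.12

Per-period risk-free factor R = e^0.02 = 1.0202; dividend-adjusted growth = e^(0.02−0.04) = 0.9802.
Risk-neutral probability p = (0.9802 − 0.7)/(1.4 − 0.7) = 0.2802/0.7000 = 0.4003
Terminal stock prices: S_uu = 235.2, S_ud = 117.6, S_dd = 58.8
Terminal payoffs (S − K): max(85.2, 0) = 85.2, max(-32.4, 0) = 0, max(-91.2, 0) = 0
Node u (S = 168): V_u = e^(−0.02)·[0.4003·85.2000 + 0.5997·0.0000] = 33.4289
Node d (S = 84): V_d = e^(−0.02)·[0.4003·0.0000 + 0.5997·0.0000] = 0.0000
Node 0 (S = 120): V_0 = e^(−0.02)·[0.4003·33.4289 + 0.5997·0.0000] = 13.1161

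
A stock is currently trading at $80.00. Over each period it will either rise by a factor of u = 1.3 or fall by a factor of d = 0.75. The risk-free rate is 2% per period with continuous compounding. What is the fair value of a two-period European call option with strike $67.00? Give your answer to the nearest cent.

$21.10

Risk-neutral probability p = (e^0.02 − 0.75)/(1.3 − 0.75) = 0.2702/0.5500 = 0.4913
Terminal stock prices: S_uu = 135.2, S_ud = 78, S_dd = 45
Terminal payoffs (S − K): max(68.2, 0) = 68.2, max(11, 0) = 11, max(-22, 0) = 0
Node u (S = 104): V_u = e^(−0.02)·[0.4913·68.2000 + 0.5087·11.0000] = 38.3267
Node d (S = 60): V_d = e^(−0.02)·[0.4913·11.0000 + 0.5087·0.0000] = 5.2970
Node 0 (S = 80): V_0 = e^(−0.02)·[0.4913·38.3267 + 0.5087·5.2970] = 21.0975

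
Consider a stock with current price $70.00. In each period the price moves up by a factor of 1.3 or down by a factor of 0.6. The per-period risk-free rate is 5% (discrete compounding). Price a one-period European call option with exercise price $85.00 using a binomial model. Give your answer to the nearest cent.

$3.67

Risk-neutral probability p = (1 + 0.05 − 0.6)/(1.3 − 0.6) = 0.4500/0.7000 = 0.6429
Terminal stock prices: S_u = 91, S_d = 42
Terminal payoffs (S − K): max(6, 0) = 6, max(-43, 0) = 0
Node 0 (S = 70): V_0 = 1/1.05·[0.6429·6.0000 + 0.3571·0.0000] = 3.6735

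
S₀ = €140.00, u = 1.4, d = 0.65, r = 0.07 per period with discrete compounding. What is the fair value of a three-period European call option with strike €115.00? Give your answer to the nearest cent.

Risk-neutral probability p = (1 + 0.07 − 0.65)/(1.4 − 0.65) = 0.4200/0.7500 = 0.5600
Terminal stock prices: S_uuu = 384.2, S_uud = 178.4, S_udd = 82.81, S_ddd = 38.45
Terminal payoffs (S − K): max(269.2, 0) = 269.2, max(63.36, 0) = 63.36, max(-32.19, 0) = 0, max(-76.55, 0) = 0
Node uu (S = 274.4): V_uu = 1/1.07·[0.5600·269.1600 + 0.4400·63.3600] = 166.9234
Node ud (S = 127.4): V_ud = 1/1.07·[0.5600·63.3600 + 0.4400·0.0000] = 33.1604
Node dd (S = 59.15): V_dd = 1/1.07·[0.5600·0.0000 + 0.4400·0.0000] = 0.0000
Node u (S = 196): V_u = 1/1.07·[0.5600·166.9234 + 0.4400·33.1604] = 100.9978
Node d (S = 91): V_d = 1/1.07·[0.5600·33.1604 + 0.4400·0.0000] = 17.3550
Node 0 (S = 140): V_0 = 1/1.07·[0.5600·100.9978 + 0.4400·17.3550] = 59.9953

€60.00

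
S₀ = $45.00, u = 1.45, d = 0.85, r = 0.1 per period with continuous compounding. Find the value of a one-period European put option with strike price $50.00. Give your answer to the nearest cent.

$6.11

Risk-neutral probability p = (e^0.1 − 0.85)/(1.45 − 0.85) = 0.2552/0.6000 = 0.4253
Terminal stock prices: S_u = 65.25, S_d = 38.25
Terminal payoffs (K − S): max(-15.25, 0) = 0, max(11.75, 0) = 11.75
Node 0 (S = 45): V_0 = e^(−0.1)·[0.4253·0.0000 + 0.5747·11.7500] = 6.1103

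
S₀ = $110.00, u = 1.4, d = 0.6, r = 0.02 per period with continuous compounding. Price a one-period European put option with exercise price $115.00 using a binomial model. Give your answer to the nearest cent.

$22.80

Risk-neutral probability p = (e^0.02 − 0.6)/(1.4 − 0.6) = 0.4202/0.8000 = 0.5253
Terminal stock prices: S_u = 154, S_d = 66
Terminal payoffs (K − S): max(-39, 0) = 0, max(49, 0) = 49
Node 0 (S = 110): V_0 = e^(−0.02)·[0.5253·0.0000 + 0.4747·49.0000] = 22.8020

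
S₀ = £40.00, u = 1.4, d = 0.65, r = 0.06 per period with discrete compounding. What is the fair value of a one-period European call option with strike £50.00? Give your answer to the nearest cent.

£3.09

Risk-neutral probability p = (1 + 0.06 − 0.65)/(1.4 − 0.65) = 0.4100/0.7500 = 0.5467
Terminal stock prices: S_u = 56, S_d = 26
Terminal payoffs (S − K): max(6, 0) = 6, max(-24, 0) = 0
Node 0 (S = 40): V_0 = 1/1.06·[0.5467·6.0000 + 0.4533·0.0000] = 3.0943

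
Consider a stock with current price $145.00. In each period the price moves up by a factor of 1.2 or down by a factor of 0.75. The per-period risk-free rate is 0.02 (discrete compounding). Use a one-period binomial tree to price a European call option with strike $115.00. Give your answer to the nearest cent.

$34.71

Risk-neutral probability p = (1 + 0.02 − 0.75)/(1.2 − 0.75) = 0.2700/0.4500 = 0.6000
Terminal stock prices: S_u = 174, S_d = 108.8
Terminal payoffs (S − K): max(59, 0) = 59, max(-6.25, 0) = 0
Node 0 (S = 145): V_0 = 1/1.02·[0.6000·59.0000 + 0.4000·0.0000] = 34.7059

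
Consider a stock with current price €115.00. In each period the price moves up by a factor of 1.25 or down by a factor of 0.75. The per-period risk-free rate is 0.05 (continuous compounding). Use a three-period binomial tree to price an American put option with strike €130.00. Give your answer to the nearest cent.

€21.35

Risk-neutral probability p = (e^0.05 − 0.75)/(1.25 − 0.75) = 0.3013/0.5000 = 0.6025
Terminal stock prices: S_uuu = 224.6, S_uud = 134.8, S_udd = 80.86, S_ddd = 48.52
Terminal payoffs (K − S): max(-94.61, 0) = 0, max(-4.766, 0) = 0, max(49.14, 0) = 49.14, max(81.48, 0) = 81.48
Node uu (S = 179.7): continuation = e^(−0.05)·[0.6025·0.0000 + 0.3975·0.0000] = 0.0000; exercise value = 0.0000 ≤ continuation, so V_uu = 0.0000
Node ud (S = 107.8): continuation = e^(−0.05)·[0.6025·0.0000 + 0.3975·49.1406] = 18.5788; exercise value = 22.1875 > continuation, so V_ud = 22.1875 (exercise)
Node dd (S = 64.69): continuation = e^(−0.05)·[0.6025·49.1406 + 0.3975·81.4844] = 58.9723; exercise value = 65.3125 > continuation, so V_dd = 65.3125 (exercise)
Node u (S = 143.8): continuation = e^(−0.05)·[0.6025·0.0000 + 0.3975·22.1875] = 8.3885; exercise value = 0.0000 ≤ continuation, so V_u = 8.3885
Node d (S = 86.25): continuation = e^(−0.05)·[0.6025·22.1875 + 0.3975·65.3125] = 37.4098; exercise value = 43.7500 > continuation, so V_d = 43.7500 (exercise)
Node 0 (S = 115): continuation = e^(−0.05)·[0.6025·8.3885 + 0.3975·43.7500] = 21.3486; exercise value = 15.0000 ≤ continuation, so V_0 = 21.3486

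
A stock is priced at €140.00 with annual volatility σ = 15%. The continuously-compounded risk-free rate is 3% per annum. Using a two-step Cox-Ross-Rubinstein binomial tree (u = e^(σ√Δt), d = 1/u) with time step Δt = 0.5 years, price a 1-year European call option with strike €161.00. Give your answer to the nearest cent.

CRR parameters: u = e^(σ√Δt) = e^(0.15·√0.5) = 1.1119, d = 1/u = 0.8994
Per-period rate: rΔt = 0.03·0.5 = 0.015, so R = e^0.015 = 1.0151
Risk-neutral probability p = (e^0.015 − 0.8994)/(1.1119 − 0.8994) = 0.1157/0.2125 = 0.5446
Terminal stock prices: S_uu = 173.1, S_ud = 140, S_dd = 113.2
Terminal payoffs (S − K): max(12.08, 0) = 12.08, max(-21, 0) = 0, max(-47.76, 0) = 0
Node u (S = 155.7): V_u = e^(−0.015)·[0.5446·12.0836 + 0.4554·0.0000] = 6.4830
Node d (S = 125.9): V_d = e^(−0.015)·[0.5446·0.0000 + 0.4554·0.0000] = 0.0000
Node 0 (S = 140): V_0 = e^(−0.015)·[0.5446·6.4830 + 0.4554·0.0000] = 3.4782

€3.48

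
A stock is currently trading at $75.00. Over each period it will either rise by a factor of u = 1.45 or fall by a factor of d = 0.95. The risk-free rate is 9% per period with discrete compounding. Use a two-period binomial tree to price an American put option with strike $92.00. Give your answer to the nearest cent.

Risk-neutral probability p = (1 + 0.09 − 0.95)/(1.45 − 0.95) = 0.1400/0.5000 = 0.2800
Terminal stock prices: S_uu = 157.7, S_ud = 103.3, S_dd = 67.69
Terminal payoffs (K − S): max(-65.69, 0) = 0, max(-11.31, 0) = 0, max(24.31, 0) = 24.31
Node u (S = 108.8): continuation = 1/1.09·[0.2800·0.0000 + 0.7200·0.0000] = 0.0000; exercise value = 0.0000 ≤ continuation, so V_u = 0.0000
Node d (S = 71.25): continuation = 1/1.09·[0.2800·0.0000 + 0.7200·24.3125] = 16.0596; exercise value = 20.7500 > continuation, so V_d = 20.7500 (exercise)
Node 0 (S = 75): continuation = 1/1.09·[0.2800·0.0000 + 0.7200·20.7500] = 13.7064; exercise value = 17.0000 > continuation, so V_0 = 17.0000 (exercise)

$17.00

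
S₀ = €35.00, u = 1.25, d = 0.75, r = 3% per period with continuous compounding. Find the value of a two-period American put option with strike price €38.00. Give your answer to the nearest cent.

€6.21

Risk-neutral probability p = (e^0.03 − 0.75)/(1.25 − 0.75) = 0.2805/0.5000 = 0.5609
Terminal stock prices: S_uu = 54.69, S_ud = 32.81, S_dd = 19.69
Terminal payoffs (K − S): max(-16.69, 0) = 0, max(5.188, 0) = 5.188, max(18.31, 0) = 18.31
Node u (S = 43.75): continuation = e^(−0.03)·[0.5609·0.0000 + 0.4391·5.1875] = 2.2105; exercise value = 0.0000 ≤ continuation, so V_u = 2.2105
Node d (S = 26.25): continuation = e^(−0.03)·[0.5609·5.1875 + 0.4391·18.3125] = 10.6269; exercise value = 11.7500 > continuation, so V_d = 11.7500 (exercise)
Node 0 (S = 35): continuation = e^(−0.03)·[0.5609·2.2105 + 0.4391·11.7500] = 6.2101; exercise value = 3.0000 ≤ continuation, so V_0 = 6.2101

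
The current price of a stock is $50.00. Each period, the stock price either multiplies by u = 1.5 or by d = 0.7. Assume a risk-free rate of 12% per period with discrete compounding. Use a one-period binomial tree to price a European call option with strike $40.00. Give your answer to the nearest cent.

Risk-neutral probability p = (1 + 0.12 − 0.7)/(1.5 − 0.7) = 0.4200/0.8000 = 0.5250
Terminal stock prices: S_u = 75, S_d = 35
Terminal payoffs (S − K): max(35, 0) = 35, max(-5, 0) = 0
Node 0 (S = 50): V_0 = 1/1.12·[0.5250·35.0000 + 0.4750·0.0000] = 16.4062

$16.41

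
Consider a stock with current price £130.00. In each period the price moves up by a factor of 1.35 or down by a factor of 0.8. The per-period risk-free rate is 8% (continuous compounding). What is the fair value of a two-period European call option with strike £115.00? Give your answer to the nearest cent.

£38.38

Risk-neutral probability p = (e^0.08 − 0.8)/(1.35 − 0.8) = 0.2833/0.5500 = 0.5151
Terminal stock prices: S_uu = 236.9, S_ud = 140.4, S_dd = 83.2
Terminal payoffs (S − K): max(121.9, 0) = 121.9, max(25.4, 0) = 25.4, max(-31.8, 0) = 0
Node u (S = 175.5): V_u = e^(−0.08)·[0.5151·121.9250 + 0.4849·25.4000] = 69.3416
Node d (S = 104): V_d = e^(−0.08)·[0.5151·25.4000 + 0.4849·0.0000] = 12.0769
Node 0 (S = 130): V_0 = e^(−0.08)·[0.5151·69.3416 + 0.4849·12.0769] = 38.3759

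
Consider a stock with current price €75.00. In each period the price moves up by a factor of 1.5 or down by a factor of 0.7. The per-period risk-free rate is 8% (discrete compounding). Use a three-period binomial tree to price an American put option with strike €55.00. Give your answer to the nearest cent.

€4.31

Risk-neutral probability p = (1 + 0.08 − 0.7)/(1.5 − 0.7) = 0.3800/0.8000 = 0.4750
Terminal stock prices: S_uuu = 253.1, S_uud = 118.1, S_udd = 55.12, S_ddd = 25.72
Terminal payoffs (K − S): max(-198.1, 0) = 0, max(-63.12, 0) = 0, max(-0.125, 0) = 0, max(29.28, 0) = 29.28
Node uu (S = 168.8): continuation = 1/1.08·[0.4750·0.0000 + 0.5250·0.0000] = 0.0000; exercise value = 0.0000 ≤ continuation, so V_uu = 0.0000
Node ud (S = 78.75): continuation = 1/1.08·[0.4750·0.0000 + 0.5250·0.0000] = 0.0000; exercise value = 0.0000 ≤ continuation, so V_ud = 0.0000
Node dd (S = 36.75): continuation = 1/1.08·[0.4750·0.0000 + 0.5250·29.2750] = 14.2309; exercise value = 18.2500 > continuation, so V_dd = 18.2500 (exercise)
Node u (S = 112.5): continuation = 1/1.08·[0.4750·0.0000 + 0.5250·0.0000] = 0.0000; exercise value = 0.0000 ≤ continuation, so V_u = 0.0000
Node d (S = 52.5): continuation = 1/1.08·[0.4750·0.0000 + 0.5250·18.2500] = 8.8715; exercise value = 2.5000 ≤ continuation, so V_d = 8.8715
Node 0 (S = 75): continuation = 1/1.08·[0.4750·0.0000 + 0.5250·8.8715] = 4.3125; exercise value = 0.0000 ≤ continuation, so V_0 = 4.3125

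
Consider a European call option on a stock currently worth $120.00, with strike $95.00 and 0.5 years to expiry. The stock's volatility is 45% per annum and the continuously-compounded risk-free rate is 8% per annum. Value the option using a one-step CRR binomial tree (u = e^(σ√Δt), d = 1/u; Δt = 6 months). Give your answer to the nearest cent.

$32.54

CRR parameters: u = e^(σ√Δt) = e^(0.45·√0.5) = 1.3746, d = 1/u = 0.7275
Per-period rate: rΔt = 0.08·0.5 = 0.04, so R = e^0.04 = 1.0408
Risk-neutral probability p = (e^0.04 − 0.7275)/(1.3746 − 0.7275) = 0.3134/0.6472 = 0.4842
Terminal stock prices: S_u = 165, S_d = 87.3
Terminal payoffs (S − K): max(69.96, 0) = 69.96, max(-7.705, 0) = 0
Node 0 (S = 120): V_0 = e^(−0.04)·[0.4842·69.9578 + 0.5158·0.0000] = 32.5436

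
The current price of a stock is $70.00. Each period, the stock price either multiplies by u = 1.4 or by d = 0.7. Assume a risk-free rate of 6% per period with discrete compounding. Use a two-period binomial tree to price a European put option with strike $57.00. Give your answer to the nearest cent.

$4.77

Risk-neutral probability p = (1 + 0.06 − 0.7)/(1.4 − 0.7) = 0.3600/0.7000 = 0.5143
Terminal stock prices: S_uu = 137.2, S_ud = 68.6, S_dd = 34.3
Terminal payoffs (K − S): max(-80.2, 0) = 0, max(-11.6, 0) = 0, max(22.7, 0) = 22.7
Node u (S = 98): V_u = 1/1.06·[0.5143·0.0000 + 0.4857·0.0000] = 0.0000
Node d (S = 49): V_d = 1/1.06·[0.5143·0.0000 + 0.4857·22.7000] = 10.4016
Node 0 (S = 70): V_0 = 1/1.06·[0.5143·0.0000 + 0.4857·10.4016] = 4.7662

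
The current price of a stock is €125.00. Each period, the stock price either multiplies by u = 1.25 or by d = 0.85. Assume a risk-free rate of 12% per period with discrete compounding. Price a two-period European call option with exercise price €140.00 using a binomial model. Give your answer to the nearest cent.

€20.09

Risk-neutral probability p = (1 + 0.12 − 0.85)/(1.25 − 0.85) = 0.2700/0.4000 = 0.6750
Terminal stock prices: S_uu = 195.3, S_ud = 132.8, S_dd = 90.31
Terminal payoffs (S − K): max(55.31, 0) = 55.31, max(-7.188, 0) = 0, max(-49.69, 0) = 0
Node u (S = 156.2): V_u = 1/1.12·[0.6750·55.3125 + 0.3250·0.0000] = 33.3357
Node d (S = 106.2): V_d = 1/1.12·[0.6750·0.0000 + 0.3250·0.0000] = 0.0000
Node 0 (S = 125): V_0 = 1/1.12·[0.6750·33.3357 + 0.3250·0.0000] = 20.0907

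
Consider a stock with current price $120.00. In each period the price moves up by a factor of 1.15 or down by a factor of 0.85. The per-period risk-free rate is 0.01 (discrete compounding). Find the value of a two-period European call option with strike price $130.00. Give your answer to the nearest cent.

Risk-neutral probability p = (1 + 0.01 − 0.85)/(1.15 − 0.85) = 0.1600/0.3000 = 0.5333
Terminal stock prices: S_uu = 158.7, S_ud = 117.3, S_dd = 86.7
Terminal payoffs (S − K): max(28.7, 0) = 28.7, max(-12.7, 0) = 0, max(-43.3, 0) = 0
Node u (S = 138): V_u = 1/1.01·[0.5333·28.7000 + 0.4667·0.0000] = 15.1551
Node d (S = 102): V_d = 1/1.01·[0.5333·0.0000 + 0.4667·0.0000] = 0.0000
Node 0 (S = 120): V_0 = 1/1.01·[0.5333·15.1551 + 0.4667·0.0000] = 8.0027

$8.00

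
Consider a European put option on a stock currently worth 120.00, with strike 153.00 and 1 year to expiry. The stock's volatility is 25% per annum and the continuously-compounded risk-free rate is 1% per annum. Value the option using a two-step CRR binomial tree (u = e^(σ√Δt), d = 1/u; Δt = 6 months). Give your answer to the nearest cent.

CRR parameters: u = e^(σ√Δt) = e^(0.25·√0.5) = 1.1934, d = 1/u = 0.8380
Per-period rate: rΔt = 0.01·0.5 = 0.005, so R = e^0.005 = 1.0050
Risk-neutral probability p = (e^0.005 − 0.8380)/(1.1934 − 0.8380) = 0.1670/0.3554 = 0.4700
Terminal stock prices: S_uu = 170.9, S_ud = 120, S_dd = 84.26
Terminal payoffs (K − S): max(-17.89, 0) = 0, max(33, 0) = 33, max(68.74, 0) = 68.74
Node u (S = 143.2): V_u = e^(−0.005)·[0.4700·0.0000 + 0.5300·33.0000] = 17.4020
Node d (S = 100.6): V_d = e^(−0.005)·[0.4700·33.0000 + 0.5300·68.7374] = 51.6809
Node 0 (S = 120): V_0 = e^(−0.005)·[0.4700·17.4020 + 0.5300·51.6809] = 35.3915

35.39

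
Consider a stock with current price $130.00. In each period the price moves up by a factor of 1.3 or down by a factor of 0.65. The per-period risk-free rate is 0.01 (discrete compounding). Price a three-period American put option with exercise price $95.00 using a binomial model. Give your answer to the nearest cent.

Risk-neutral probability p = (1 + 0.01 − 0.65)/(1.3 − 0.65) = 0.3600/0.6500 = 0.5538
Terminal stock prices: S_uuu = 285.6, S_uud = 142.8, S_udd = 71.4, S_ddd = 35.7
Terminal payoffs (K − S): max(-190.6, 0) = 0, max(-47.81, 0) = 0, max(23.6, 0) = 23.6, max(59.3, 0) = 59.3
Node uu (S = 219.7): continuation = 1/1.01·[0.5538·0.0000 + 0.4462·0.0000] = 0.0000; exercise value = 0.0000 ≤ continuation, so V_uu = 0.0000
Node ud (S = 109.9): continuation = 1/1.01·[0.5538·0.0000 + 0.4462·23.5975] = 10.4239; exercise value = 0.0000 ≤ continuation, so V_ud = 10.4239
Node dd (S = 54.93): continuation = 1/1.01·[0.5538·23.5975 + 0.4462·59.2987] = 39.1344; exercise value = 40.0750 > continuation, so V_dd = 40.0750 (exercise)
Node u (S = 169): continuation = 1/1.01·[0.5538·0.0000 + 0.4462·10.4239] = 4.6046; exercise value = 0.0000 ≤ continuation, so V_u = 4.6046
Node d (S = 84.5): continuation = 1/1.01·[0.5538·10.4239 + 0.4462·40.0750] = 23.4187; exercise value = 10.5000 ≤ continuation, so V_d = 23.4187
Node 0 (S = 130): continuation = 1/1.01·[0.5538·4.6046 + 0.4462·23.4187] = 12.8699; exercise value = 0.0000 ≤ continuation, so V_0 = 12.8699

$12.87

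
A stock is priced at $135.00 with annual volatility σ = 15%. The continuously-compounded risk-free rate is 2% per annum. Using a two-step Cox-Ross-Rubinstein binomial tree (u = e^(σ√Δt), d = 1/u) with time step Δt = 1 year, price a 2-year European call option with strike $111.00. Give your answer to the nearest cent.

$30.69

CRR parameters: u = e^(σ√Δt) = e^(0.15·√1) = 1.1618, d = 1/u = 0.8607
Per-period rate: rΔt = 0.02·1 = 0.02, so R = e^0.02 = 1.0202
Risk-neutral probability p = (e^0.02 − 0.8607)/(1.1618 − 0.8607) = 0.1595/0.3011 = 0.5297
Terminal stock prices: S_uu = 182.2, S_ud = 135, S_dd = 100
Terminal payoffs (S − K): max(71.23, 0) = 71.23, max(24, 0) = 24, max(-10.99, 0) = 0
Node u (S = 156.8): V_u = e^(−0.02)·[0.5297·71.2309 + 0.4703·24.0000] = 48.0456
Node d (S = 116.2): V_d = e^(−0.02)·[0.5297·24.0000 + 0.4703·0.0000] = 12.4600
Node 0 (S = 135): V_0 = e^(−0.02)·[0.5297·48.0456 + 0.4703·12.4600] = 30.6882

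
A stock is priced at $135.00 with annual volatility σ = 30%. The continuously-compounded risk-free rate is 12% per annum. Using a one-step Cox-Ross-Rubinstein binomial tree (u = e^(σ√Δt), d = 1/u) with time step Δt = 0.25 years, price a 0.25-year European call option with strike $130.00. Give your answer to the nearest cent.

$14.69

CRR parameters: u = e^(σ√Δt) = e^(0.3·√0.25) = 1.1618, d = 1/u = 0.8607
Per-period rate: rΔt = 0.12·0.25 = 0.03, so R = e^0.03 = 1.0305
Risk-neutral probability p = (e^0.03 − 0.8607)/(1.1618 − 0.8607) = 0.1697/0.3011 = 0.5637
Terminal stock prices: S_u = 156.8, S_d = 116.2
Terminal payoffs (S − K): max(26.85, 0) = 26.85, max(-13.8, 0) = 0
Node 0 (S = 135): V_0 = e^(−0.03)·[0.5637·26.8476 + 0.4363·0.0000] = 14.6869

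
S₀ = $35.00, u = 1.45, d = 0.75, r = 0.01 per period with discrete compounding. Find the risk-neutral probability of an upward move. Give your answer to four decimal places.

Risk-neutral probability p = (1 + 0.01 − 0.75)/(1.45 − 0.75) = 0.2600/0.7000 = 0.3714

p = 0.3714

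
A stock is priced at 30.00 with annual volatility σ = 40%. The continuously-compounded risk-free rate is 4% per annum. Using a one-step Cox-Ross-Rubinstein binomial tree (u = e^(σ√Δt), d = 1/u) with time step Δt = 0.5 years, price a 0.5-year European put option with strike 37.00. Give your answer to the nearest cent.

CRR parameters: u = e^(σ√Δt) = e^(0.4·√0.5) = 1.3269, d = 1/u = 0.7536
Per-period rate: rΔt = 0.04·0.5 = 0.02, so R = e^0.02 = 1.0202
Risk-neutral probability p = (e^0.02 − 0.7536)/(1.3269 − 0.7536) = 0.2666/0.5733 = 0.4650
Terminal stock prices: S_u = 39.81, S_d = 22.61
Terminal payoffs (K − S): max(-2.807, 0) = 0, max(14.39, 0) = 14.39
Node 0 (S = 30): V_0 = e^(−0.02)·[0.4650·0.0000 + 0.5350·14.3909] = 7.5467

7.55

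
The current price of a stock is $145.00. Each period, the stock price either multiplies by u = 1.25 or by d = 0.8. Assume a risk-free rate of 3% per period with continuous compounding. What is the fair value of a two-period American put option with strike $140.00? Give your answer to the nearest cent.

Risk-neutral probability p = (e^0.03 − 0.8)/(1.25 − 0.8) = 0.2305/0.4500 = 0.5121
Terminal stock prices: S_uu = 226.6, S_ud = 145, S_dd = 92.8
Terminal payoffs (K − S): max(-86.56, 0) = 0, max(-5, 0) = 0, max(47.2, 0) = 47.2
Node u (S = 181.2): continuation = e^(−0.03)·[0.5121·0.0000 + 0.4879·0.0000] = 0.0000; exercise value = 0.0000 ≤ continuation, so V_u = 0.0000
Node d (S = 116): continuation = e^(−0.03)·[0.5121·0.0000 + 0.4879·47.2000] = 22.3473; exercise value = 24.0000 > continuation, so V_d = 24.0000 (exercise)
Node 0 (S = 145): continuation = e^(−0.03)·[0.5121·0.0000 + 0.4879·24.0000] = 11.3630; exercise value = 0.0000 ≤ continuation, so V_0 = 11.3630

$11.36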